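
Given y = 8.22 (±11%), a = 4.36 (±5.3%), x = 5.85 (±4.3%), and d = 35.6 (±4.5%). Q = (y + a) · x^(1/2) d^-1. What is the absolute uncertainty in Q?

Let u = y + a = 12.6. δu = √(δy² + δa²) = √(0.818 + 0.0534) = 0.933, so δu/u = 0.0742.
Q is then a monomial in u, x, d:
δQ/Q = √((δu/u)² + (½·δx/x)² + (-1·δd/d)²) = √(0.00550 + 0.000462 + 0.00202) = 0.0894
Q = 0.855, so δQ = 0.0894 × 0.855 = 0.0764.

0.0764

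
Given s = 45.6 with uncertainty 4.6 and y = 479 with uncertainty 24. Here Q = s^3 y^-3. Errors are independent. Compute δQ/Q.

Q is a product of powers, so relative uncertainties combine in quadrature:
  (3·δs/s)² = (3×0.101)² = 0.0916;  (-3·δy/y)² = (-3×0.0501)² = 0.0226
δQ/Q = √(0.114) = 0.338

0.338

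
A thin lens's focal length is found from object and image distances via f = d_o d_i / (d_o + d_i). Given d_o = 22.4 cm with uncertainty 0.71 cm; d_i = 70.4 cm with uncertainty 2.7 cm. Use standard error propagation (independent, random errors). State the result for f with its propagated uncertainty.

∂f/∂d_o = (d_i/(d_o+d_i))² = 0.576;  ∂f/∂d_i = (d_o/(d_o+d_i))² = 0.0583
δf = √((∂f/∂d_o · δd_o)² + (∂f/∂d_i · δd_i)²) = √(0.167 + 0.0247) = 0.438 cm
f = 17.0 cm.

17.0 ± 0.438 cm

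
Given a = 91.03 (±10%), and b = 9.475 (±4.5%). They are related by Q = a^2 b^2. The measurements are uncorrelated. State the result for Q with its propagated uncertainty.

(7.439 ± 1.63) × 10^5

Since Q is a product/quotient, work with relative uncertainties:
  (2·δa/a)² = (2×0.100)² = 0.0400;  (2·δb/b)² = (2×0.0450)² = 0.00810
δQ/Q = √(0.0481) = 0.219
Q = 743900, so δQ = 0.219 × 743900 = 1.63e+05.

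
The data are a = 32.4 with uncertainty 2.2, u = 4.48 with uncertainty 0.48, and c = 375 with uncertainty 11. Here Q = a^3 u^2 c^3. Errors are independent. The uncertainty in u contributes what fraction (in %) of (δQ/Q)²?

48.3%

(δQ/Q)² = (3·δa/a)² + (2·δu/u)² + (3·δc/c)²
  a term: (3×0.0679)² = 0.0415
  u term: (2×0.107)² = 0.0459
  c term: (3×0.0293)² = 0.00774
Total = 0.0952. Share from u = 0.0459/0.0952 = 0.483.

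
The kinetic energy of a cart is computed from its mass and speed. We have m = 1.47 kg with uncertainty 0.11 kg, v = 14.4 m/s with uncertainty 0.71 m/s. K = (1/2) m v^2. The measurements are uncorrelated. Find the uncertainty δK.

18.9 J

Each factor contributes (exponent × relative error)² to (δK/K)²:
  (1·δm/m)² = (1×0.0748)² = 0.00560;  (2·δv/v)² = (2×0.0493)² = 0.00972
δK/K = √(0.0153) = 0.124
K = 152 J, so δK = 0.124 × 152 = 18.9 J.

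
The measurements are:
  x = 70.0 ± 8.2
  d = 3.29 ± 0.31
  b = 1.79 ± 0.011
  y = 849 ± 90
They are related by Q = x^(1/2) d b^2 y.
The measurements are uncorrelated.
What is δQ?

For a monomial Q ∝ x^(1/2), d, b^2, y, fractional errors add in quadrature:
  (½·δx/x)² = (0.5×0.117)² = 0.00343;  (1·δd/d)² = (1×0.0942)² = 0.00888;  (2·δb/b)² = (2×0.00615)² = 0.000151;  (1·δy/y)² = (1×0.106)² = 0.0112
δQ/Q = √(0.0237) = 0.154
Q = 74900, so δQ = 0.154 × 74900 = 11500.

11500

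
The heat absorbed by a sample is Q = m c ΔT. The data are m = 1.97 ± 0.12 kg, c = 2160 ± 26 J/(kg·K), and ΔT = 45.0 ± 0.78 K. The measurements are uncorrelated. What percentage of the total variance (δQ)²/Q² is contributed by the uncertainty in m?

89.3%

(δQ/Q)² = (1·δm/m)² + (1·δc/c)² + (1·δΔT/ΔT)²
  m term: (1×0.0609)² = 0.00371
  c term: (1×0.0120)² = 0.000145
  ΔT term: (1×0.0173)² = 0.000300
Total = 0.00416. Share from m = 0.00371/0.00416 = 0.893.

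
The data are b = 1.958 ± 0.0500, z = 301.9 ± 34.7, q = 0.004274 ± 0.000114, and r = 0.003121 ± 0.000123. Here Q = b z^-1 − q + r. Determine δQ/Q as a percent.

Let p = b·z^-1 = 0.006486. δp/p = √((1·δb/b)² + (-1·δz/z)²) = √(0.000652 + 0.0132) = 0.118, so δp = 0.000764.
Q = p − q + r: δQ = √(δp² + δq² + δr²) = √(5.83e-07 + 1.3e-08 + 1.51e-08) = 0.000782
Q = 0.005333, so δQ/Q = 0.000782/0.005333 = 0.147.

14.7%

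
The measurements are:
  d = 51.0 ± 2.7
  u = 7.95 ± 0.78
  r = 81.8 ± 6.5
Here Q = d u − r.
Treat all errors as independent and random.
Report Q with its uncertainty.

324 ± 45.7

Let p = d·u = 405. δp/p = √((1·δd/d)² + (1·δu/u)²) = √(0.00280 + 0.00963) = 0.111, so δp = 45.2.
Q = p − r: δQ = √(δp² + δr²) = √(2040 + 42.2) = 45.7
Q = 324.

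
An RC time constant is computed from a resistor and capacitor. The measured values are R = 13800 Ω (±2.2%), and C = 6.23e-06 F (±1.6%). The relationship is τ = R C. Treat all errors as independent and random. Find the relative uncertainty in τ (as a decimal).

Products/powers → add relative errors in quadrature, weighted by exponent:
  (1·δR/R)² = (1×0.0220)² = 0.000484;  (1·δC/C)² = (1×0.0160)² = 0.000256
δτ/τ = √(0.000740) = 0.0272

0.0272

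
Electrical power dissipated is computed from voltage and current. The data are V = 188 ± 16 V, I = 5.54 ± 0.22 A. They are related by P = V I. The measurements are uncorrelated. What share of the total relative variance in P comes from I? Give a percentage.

17.9%

(δP/P)² = (1·δV/V)² + (1·δI/I)²
  V term: (1×0.0851)² = 0.00724
  I term: (1×0.0397)² = 0.00158
Total = 0.00882. Share from I = 0.00158/0.00882 = 0.179.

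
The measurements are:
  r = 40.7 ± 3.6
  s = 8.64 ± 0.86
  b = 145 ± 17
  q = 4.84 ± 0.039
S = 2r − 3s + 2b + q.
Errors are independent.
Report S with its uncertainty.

350 ± 34.8

For a sum/difference, combine absolute errors in quadrature:
  (2·δr)² = 51.8;  (3·δs)² = 6.66;  (2·δb)² = 1160;  (δq)² = 0.00152
δS = √(1210) = 34.8
S = 350.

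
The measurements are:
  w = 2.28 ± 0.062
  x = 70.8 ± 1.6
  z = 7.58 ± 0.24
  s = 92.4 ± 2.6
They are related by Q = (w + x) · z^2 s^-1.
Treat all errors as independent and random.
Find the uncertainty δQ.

3.30

Let u = w + x = 73.1. δu = √(δw² + δx²) = √(0.00384 + 2.56) = 1.60, so δu/u = 0.0219.
Q is then a monomial in u, z, s:
δQ/Q = √((δu/u)² + (2·δz/z)² + (-1·δs/s)²) = √(0.000480 + 0.00401 + 0.000792) = 0.0727
Q = 45.4, so δQ = 0.0727 × 45.4 = 3.30.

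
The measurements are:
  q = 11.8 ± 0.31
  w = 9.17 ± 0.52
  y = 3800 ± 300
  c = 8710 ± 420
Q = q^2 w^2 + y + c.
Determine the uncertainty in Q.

Let p = q^2·w^2 = 11700. δp/p = √((2·δq/q)² + (2·δw/w)²) = √(0.00276 + 0.0129) = 0.125, so δp = 1460.
Q = p + y + c: δQ = √(δp² + δy² + δc²) = √(2.14e+06 + 90000 + 1.76e+05) = 1550

1550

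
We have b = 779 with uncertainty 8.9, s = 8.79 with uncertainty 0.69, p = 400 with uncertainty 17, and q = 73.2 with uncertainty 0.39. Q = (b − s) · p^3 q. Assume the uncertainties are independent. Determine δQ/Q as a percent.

12.8%

Let u = b − s = 770. δu = √(δb² + δs²) = √(79.2 + 0.476) = 8.93, so δu/u = 0.0116.
Q is then a monomial in u, p, q:
δQ/Q = √((δu/u)² + (3·δp/p)² + (1·δq/q)²) = √(0.000134 + 0.0163 + 2.84e-05) = 0.128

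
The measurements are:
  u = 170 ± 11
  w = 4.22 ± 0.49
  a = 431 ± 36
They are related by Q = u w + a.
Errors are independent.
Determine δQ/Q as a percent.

Let p = u·w = 717. δp/p = √((1·δu/u)² + (1·δw/w)²) = √(0.00419 + 0.0135) = 0.133, so δp = 95.4.
Q = p + a: δQ = √(δp² + δa²) = √(9090 + 1300) = 102
Q = 1150, so δQ/Q = 102/1150 = 0.0888.

8.88%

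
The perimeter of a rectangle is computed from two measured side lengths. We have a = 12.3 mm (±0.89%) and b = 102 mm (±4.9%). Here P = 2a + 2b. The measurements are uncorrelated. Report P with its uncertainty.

229 ± 10.00 mm

Each term contributes (cᵢ δxᵢ)² to (δP)²:
  (2·δa)² = 0.0479;  (2·δb)² = 99.9
δP = √(100.0) = 10.00 mm
P = 229 mm.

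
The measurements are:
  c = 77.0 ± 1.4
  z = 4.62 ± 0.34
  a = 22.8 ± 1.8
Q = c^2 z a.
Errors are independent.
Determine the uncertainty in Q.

Relative error in a monomial: (δQ/Q)² = Σ (nᵢ · δxᵢ/xᵢ)².
  (2·δc/c)² = (2×0.0182)² = 0.00132;  (1·δz/z)² = (1×0.0736)² = 0.00542;  (1·δa/a)² = (1×0.0789)² = 0.00623
δQ/Q = √(0.0130) = 0.114
Q = 6.25e+05, so δQ = 0.114 × 6.25e+05 = 71100.

71100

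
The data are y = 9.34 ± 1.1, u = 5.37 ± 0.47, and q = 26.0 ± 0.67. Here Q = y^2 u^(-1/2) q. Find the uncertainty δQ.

Q is a product of powers, so relative uncertainties combine in quadrature:
  (2·δy/y)² = (2×0.118)² = 0.0555;  (−½·δu/u)² = (-0.5×0.0875)² = 0.00192;  (1·δq/q)² = (1×0.0258)² = 0.000664
δQ/Q = √(0.0581) = 0.241
Q = 979, so δQ = 0.241 × 979 = 236.

236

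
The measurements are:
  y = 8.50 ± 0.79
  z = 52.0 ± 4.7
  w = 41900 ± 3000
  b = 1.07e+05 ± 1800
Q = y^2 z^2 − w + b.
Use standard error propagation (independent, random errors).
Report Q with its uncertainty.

(2.60 ± 0.508) × 10^5

Let p = y^2·z^2 = 1.95e+05. δp/p = √((2·δy/y)² + (2·δz/z)²) = √(0.0346 + 0.0327) = 0.259, so δp = 50700.
Q = p − w + b: δQ = √(δp² + δw² + δb²) = √(2.57e+09 + 9e+06 + 3.24e+06) = 50800
Q = 2.6e+05.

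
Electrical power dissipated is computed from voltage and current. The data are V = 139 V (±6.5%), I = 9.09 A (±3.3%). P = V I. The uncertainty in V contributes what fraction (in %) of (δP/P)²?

(δP/P)² = (1·δV/V)² + (1·δI/I)²
  V term: (1×0.0650)² = 0.00423
  I term: (1×0.0330)² = 0.00109
Total = 0.00531. Share from V = 0.00423/0.00531 = 0.795.

79.5%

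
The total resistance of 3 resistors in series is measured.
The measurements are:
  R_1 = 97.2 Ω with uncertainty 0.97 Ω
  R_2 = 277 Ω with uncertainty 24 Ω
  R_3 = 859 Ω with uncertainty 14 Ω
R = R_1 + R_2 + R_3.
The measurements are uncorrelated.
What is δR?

27.8 Ω

Absolute uncertainties add in quadrature for a linear combination:
  (δR_1)² = 0.941;  (δR_2)² = 576;  (δR_3)² = 196
δR = √(773) = 27.8 Ω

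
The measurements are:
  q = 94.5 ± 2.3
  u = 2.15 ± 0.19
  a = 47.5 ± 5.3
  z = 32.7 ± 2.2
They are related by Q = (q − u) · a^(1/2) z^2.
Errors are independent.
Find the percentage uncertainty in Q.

14.8%

Let w = q − u = 92.3. δw = √(δq² + δu²) = √(5.29 + 0.0361) = 2.31, so δw/w = 0.0250.
Q is then a monomial in w, a, z:
δQ/Q = √((δw/w)² + (½·δa/a)² + (2·δz/z)²) = √(0.000625 + 0.00311 + 0.0181) = 0.148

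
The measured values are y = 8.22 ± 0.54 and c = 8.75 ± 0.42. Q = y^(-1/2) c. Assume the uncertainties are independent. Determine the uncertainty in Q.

0.178

Q is a product of powers, so relative uncertainties combine in quadrature:
  (−½·δy/y)² = (-0.5×0.0657)² = 0.00108;  (1·δc/c)² = (1×0.0480)² = 0.00230
δQ/Q = √(0.00338) = 0.0582
Q = 3.05, so δQ = 0.0582 × 3.05 = 0.178.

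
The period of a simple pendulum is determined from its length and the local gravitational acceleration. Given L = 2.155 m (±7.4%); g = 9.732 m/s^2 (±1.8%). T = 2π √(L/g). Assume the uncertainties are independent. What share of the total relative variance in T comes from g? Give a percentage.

(δT/T)² = (½·δL/L)² + (−½·δg/g)²
  L term: (0.5×0.0740)² = 0.00137
  g term: (-0.5×0.0180)² = 8.1e-05
Total = 0.00145. Share from g = 8.1e-05/0.00145 = 0.0559.

5.59%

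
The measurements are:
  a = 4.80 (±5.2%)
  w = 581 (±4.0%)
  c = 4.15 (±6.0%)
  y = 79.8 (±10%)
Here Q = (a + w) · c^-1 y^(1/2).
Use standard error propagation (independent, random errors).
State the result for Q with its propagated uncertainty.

Let u = a + w = 586. δu = √(δa² + δw²) = √(0.0623 + 540) = 23.2, so δu/u = 0.0397.
Q is then a monomial in u, c, y:
δQ/Q = √((δu/u)² + (-1·δc/c)² + (½·δy/y)²) = √(0.00157 + 0.00360 + 0.00250) = 0.0876
Q = 1260, so δQ = 0.0876 × 1260 = 110.

1260 ± 110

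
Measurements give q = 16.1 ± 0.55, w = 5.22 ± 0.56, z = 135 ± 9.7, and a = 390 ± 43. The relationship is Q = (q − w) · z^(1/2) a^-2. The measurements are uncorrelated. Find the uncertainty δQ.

Let u = q − w = 10.9. δu = √(δq² + δw²) = √(0.303 + 0.314) = 0.785, so δu/u = 0.0721.
Q is then a monomial in u, z, a:
δQ/Q = √((δu/u)² + (½·δz/z)² + (-2·δa/a)²) = √(0.00520 + 0.00129 + 0.0486) = 0.235
Q = 0.000831, so δQ = 0.235 × 0.000831 = 0.000195.

0.000195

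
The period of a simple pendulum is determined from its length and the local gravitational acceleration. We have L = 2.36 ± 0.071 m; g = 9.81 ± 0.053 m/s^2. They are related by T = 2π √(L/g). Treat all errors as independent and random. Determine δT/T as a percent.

1.53%

Since T is a product/quotient, work with relative uncertainties:
  (½·δL/L)² = (0.5×0.0301)² = 0.000226;  (−½·δg/g)² = (-0.5×0.00540)² = 7.3e-06
δT/T = √(0.000234) = 0.0153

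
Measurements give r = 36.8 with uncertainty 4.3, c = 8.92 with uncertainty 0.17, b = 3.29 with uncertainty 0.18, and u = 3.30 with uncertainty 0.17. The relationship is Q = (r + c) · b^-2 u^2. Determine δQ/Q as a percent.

Let w = r + c = 45.7. δw = √(δr² + δc²) = √(18.5 + 0.0289) = 4.30, so δw/w = 0.0941.
Q is then a monomial in w, b, u:
δQ/Q = √((δw/w)² + (-2·δb/b)² + (2·δu/u)²) = √(0.00886 + 0.0120 + 0.0106) = 0.177

17.7%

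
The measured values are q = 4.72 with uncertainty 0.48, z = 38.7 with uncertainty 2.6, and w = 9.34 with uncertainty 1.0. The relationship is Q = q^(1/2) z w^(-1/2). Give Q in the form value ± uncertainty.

Each factor contributes (exponent × relative error)² to (δQ/Q)²:
  (½·δq/q)² = (0.5×0.102)² = 0.00259;  (1·δz/z)² = (1×0.0672)² = 0.00451;  (−½·δw/w)² = (-0.5×0.107)² = 0.00287
δQ/Q = √(0.00996) = 0.0998
Q = 27.5, so δQ = 0.0998 × 27.5 = 2.75.

27.5 ± 2.75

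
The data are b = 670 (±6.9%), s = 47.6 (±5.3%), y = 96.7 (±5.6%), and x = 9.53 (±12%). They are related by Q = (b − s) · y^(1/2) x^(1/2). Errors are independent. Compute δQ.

Let u = b − s = 622. δu = √(δb² + δs²) = √(2140 + 6.36) = 46.3, so δu/u = 0.0744.
Q is then a monomial in u, y, x:
δQ/Q = √((δu/u)² + (½·δy/y)² + (½·δx/x)²) = √(0.00553 + 0.000784 + 0.00360) = 0.0996
Q = 18900, so δQ = 0.0996 × 18900 = 1880.

1880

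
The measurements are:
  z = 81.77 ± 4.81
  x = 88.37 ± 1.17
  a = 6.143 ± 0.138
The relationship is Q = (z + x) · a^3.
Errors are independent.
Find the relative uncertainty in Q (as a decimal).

Let u = z + x = 170.1. δu = √(δz² + δx²) = √(23.1 + 1.37) = 4.95, so δu/u = 0.0291.
Q is then a monomial in u, a:
δQ/Q = √((δu/u)² + (3·δa/a)²) = √(0.000847 + 0.00454) = 0.0734

0.0734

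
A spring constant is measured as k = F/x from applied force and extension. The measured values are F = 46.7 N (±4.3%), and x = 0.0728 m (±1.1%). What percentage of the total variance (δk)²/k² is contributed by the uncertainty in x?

(δk/k)² = (1·δF/F)² + (-1·δx/x)²
  F term: (1×0.0430)² = 0.00185
  x term: (-1×0.0110)² = 0.000121
Total = 0.00197. Share from x = 0.000121/0.00197 = 0.0614.

6.14%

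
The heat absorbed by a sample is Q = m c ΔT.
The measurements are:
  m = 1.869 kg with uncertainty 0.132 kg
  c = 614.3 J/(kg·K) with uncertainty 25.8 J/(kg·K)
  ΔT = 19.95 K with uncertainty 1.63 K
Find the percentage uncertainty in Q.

Each factor contributes (exponent × relative error)² to (δQ/Q)²:
  (1·δm/m)² = (1×0.0706)² = 0.00499;  (1·δc/c)² = (1×0.0420)² = 0.00176;  (1·δΔT/ΔT)² = (1×0.0817)² = 0.00668
δQ/Q = √(0.0134) = 0.116

11.6%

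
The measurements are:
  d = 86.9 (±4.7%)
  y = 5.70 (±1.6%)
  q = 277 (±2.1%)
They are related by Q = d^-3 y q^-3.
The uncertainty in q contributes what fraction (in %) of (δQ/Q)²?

(δQ/Q)² = (-3·δd/d)² + (1·δy/y)² + (-3·δq/q)²
  d term: (-3×0.0470)² = 0.0199
  y term: (1×0.0160)² = 0.000256
  q term: (-3×0.0210)² = 0.00397
Total = 0.0241. Share from q = 0.00397/0.0241 = 0.165.

16.5%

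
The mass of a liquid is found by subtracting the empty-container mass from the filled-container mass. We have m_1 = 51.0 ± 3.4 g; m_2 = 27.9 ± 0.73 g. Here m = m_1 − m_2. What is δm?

For a sum/difference, combine absolute errors in quadrature:
  (δm_1)² = 11.6;  (δm_2)² = 0.533
δm = √(12.1) = 3.48 g

3.48 g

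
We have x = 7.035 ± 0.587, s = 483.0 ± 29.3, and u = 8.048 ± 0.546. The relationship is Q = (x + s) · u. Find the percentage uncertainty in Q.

9.04%

Let w = x + s = 490.0. δw = √(δx² + δs²) = √(0.345 + 858) = 29.3, so δw/w = 0.0598.
Q is then a monomial in w, u:
δQ/Q = √((δw/w)² + (1·δu/u)²) = √(0.00358 + 0.00460) = 0.0904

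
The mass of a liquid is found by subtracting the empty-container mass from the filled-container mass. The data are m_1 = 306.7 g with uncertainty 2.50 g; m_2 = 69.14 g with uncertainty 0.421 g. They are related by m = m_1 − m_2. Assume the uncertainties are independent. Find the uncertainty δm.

For a sum/difference, combine absolute errors in quadrature:
  (δm_1)² = 6.25;  (δm_2)² = 0.177
δm = √(6.43) = 2.54 g

2.54 g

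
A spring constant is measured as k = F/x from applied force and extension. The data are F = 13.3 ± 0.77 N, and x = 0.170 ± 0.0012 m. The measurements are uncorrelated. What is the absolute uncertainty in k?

Since k is a product/quotient, work with relative uncertainties:
  (1·δF/F)² = (1×0.0579)² = 0.00335;  (-1·δx/x)² = (-1×0.00706)² = 4.98e-05
δk/k = √(0.00340) = 0.0583
k = 78.2 N/m, so δk = 0.0583 × 78.2 = 4.56 N/m.

4.56 N/m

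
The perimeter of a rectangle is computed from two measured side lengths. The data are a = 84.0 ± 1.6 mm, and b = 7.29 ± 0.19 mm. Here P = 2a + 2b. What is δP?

For a sum/difference, combine absolute errors in quadrature:
  (2·δa)² = 10.2;  (2·δb)² = 0.144
δP = √(10.4) = 3.22 mm

3.22 mm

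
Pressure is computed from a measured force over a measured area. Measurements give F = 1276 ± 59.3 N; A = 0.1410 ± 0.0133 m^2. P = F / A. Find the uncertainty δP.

952 Pa

Since P is a product/quotient, work with relative uncertainties:
  (1·δF/F)² = (1×0.0465)² = 0.00216;  (-1·δA/A)² = (-1×0.0943)² = 0.00890
δP/P = √(0.0111) = 0.105
P = 9050 Pa, so δP = 0.105 × 9050 = 952 Pa.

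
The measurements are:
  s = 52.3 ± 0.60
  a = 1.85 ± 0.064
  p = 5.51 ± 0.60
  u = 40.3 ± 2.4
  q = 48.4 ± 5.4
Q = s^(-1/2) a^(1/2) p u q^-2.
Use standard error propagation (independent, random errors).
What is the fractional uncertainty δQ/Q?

For a monomial Q ∝ s^(-1/2), a^(1/2), p, u, q^-2, fractional errors add in quadrature:
  (−½·δs/s)² = (-0.5×0.0115)² = 3.29e-05;  (½·δa/a)² = (0.5×0.0346)² = 0.000299;  (1·δp/p)² = (1×0.109)² = 0.0119;  (1·δu/u)² = (1×0.0596)² = 0.00355;  (-2·δq/q)² = (-2×0.112)² = 0.0498
δQ/Q = √(0.0655) = 0.256

0.256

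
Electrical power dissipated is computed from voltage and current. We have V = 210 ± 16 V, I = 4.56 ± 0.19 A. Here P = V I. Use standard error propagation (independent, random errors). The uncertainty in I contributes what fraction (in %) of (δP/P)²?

23.0%

(δP/P)² = (1·δV/V)² + (1·δI/I)²
  V term: (1×0.0762)² = 0.00580
  I term: (1×0.0417)² = 0.00174
Total = 0.00754. Share from I = 0.00174/0.00754 = 0.230.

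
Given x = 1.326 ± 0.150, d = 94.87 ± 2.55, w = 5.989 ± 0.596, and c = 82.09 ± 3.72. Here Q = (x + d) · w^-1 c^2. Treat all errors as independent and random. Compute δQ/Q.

Let u = x + d = 96.20. δu = √(δx² + δd²) = √(0.0225 + 6.50) = 2.55, so δu/u = 0.0266.
Q is then a monomial in u, w, c:
δQ/Q = √((δu/u)² + (-1·δw/w)² + (2·δc/c)²) = √(0.000705 + 0.00990 + 0.00821) = 0.137

0.137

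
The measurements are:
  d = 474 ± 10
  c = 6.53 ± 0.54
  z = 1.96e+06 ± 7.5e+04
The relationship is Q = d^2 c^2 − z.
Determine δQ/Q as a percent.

Let p = d^2·c^2 = 9.58e+06. δp/p = √((2·δd/d)² + (2·δc/c)²) = √(0.00178 + 0.0274) = 0.171, so δp = 1.64e+06.
Q = p − z: δQ = √(δp² + δz²) = √(2.67e+12 + 5.62e+09) = 1.64e+06
Q = 7.62e+06, so δQ/Q = 1.64e+06/7.62e+06 = 0.215.

21.5%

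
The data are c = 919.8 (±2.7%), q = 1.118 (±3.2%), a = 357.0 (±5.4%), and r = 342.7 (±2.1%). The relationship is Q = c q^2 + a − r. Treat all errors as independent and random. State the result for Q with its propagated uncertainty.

Let p = c·q^2 = 1150. δp/p = √((1·δc/c)² + (2·δq/q)²) = √(0.000729 + 0.00410) = 0.0695, so δp = 79.9.
Q = p + a − r: δQ = √(δp² + δa² + δr²) = √(6380 + 372 + 51.8) = 82.5
Q = 1164.

1164 ± 82.5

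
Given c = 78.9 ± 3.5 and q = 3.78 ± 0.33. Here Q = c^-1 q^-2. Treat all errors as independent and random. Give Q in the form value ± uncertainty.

Q is a product of powers, so relative uncertainties combine in quadrature:
  (-1·δc/c)² = (-1×0.0444)² = 0.00197;  (-2·δq/q)² = (-2×0.0873)² = 0.0305
δQ/Q = √(0.0325) = 0.180
Q = 0.000887, so δQ = 0.180 × 0.000887 = 0.000160.

0.000887 ± 0.000160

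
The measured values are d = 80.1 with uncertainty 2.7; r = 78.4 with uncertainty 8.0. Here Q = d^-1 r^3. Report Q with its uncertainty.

Since Q is a product/quotient, work with relative uncertainties:
  (-1·δd/d)² = (-1×0.0337)² = 0.00114;  (3·δr/r)² = (3×0.102)² = 0.0937
δQ/Q = √(0.0948) = 0.308
Q = 6020, so δQ = 0.308 × 6020 = 1850.

6020 ± 1850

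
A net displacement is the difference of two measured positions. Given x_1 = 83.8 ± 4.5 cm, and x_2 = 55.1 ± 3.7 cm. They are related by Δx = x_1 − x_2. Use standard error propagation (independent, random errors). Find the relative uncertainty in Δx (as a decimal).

0.203

Each term contributes (cᵢ δxᵢ)² to (δΔx)²:
  (δx_1)² = 20.2;  (δx_2)² = 13.7
δΔx = √(33.9) = 5.83 cm
Δx = 28.7 cm, so δΔx/Δx = 5.83/28.7 = 0.203.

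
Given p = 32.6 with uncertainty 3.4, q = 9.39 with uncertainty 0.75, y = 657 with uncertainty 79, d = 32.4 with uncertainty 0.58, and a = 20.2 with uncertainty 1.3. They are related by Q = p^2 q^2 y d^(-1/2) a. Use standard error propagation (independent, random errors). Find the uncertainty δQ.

Products/powers → add relative errors in quadrature, weighted by exponent:
  (2·δp/p)² = (2×0.104)² = 0.0435;  (2·δq/q)² = (2×0.0799)² = 0.0255;  (1·δy/y)² = (1×0.120)² = 0.0145;  (−½·δd/d)² = (-0.5×0.0179)² = 8.01e-05;  (1·δa/a)² = (1×0.0644)² = 0.00414
δQ/Q = √(0.0877) = 0.296
Q = 2.18e+08, so δQ = 0.296 × 2.18e+08 = 6.47e+07.

6.47e+07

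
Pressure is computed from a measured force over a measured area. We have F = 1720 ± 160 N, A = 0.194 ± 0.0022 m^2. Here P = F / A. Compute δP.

Relative error in a monomial: (δP/P)² = Σ (nᵢ · δxᵢ/xᵢ)².
  (1·δF/F)² = (1×0.0930)² = 0.00865;  (-1·δA/A)² = (-1×0.0113)² = 0.000129
δP/P = √(0.00878) = 0.0937
P = 8870 Pa, so δP = 0.0937 × 8870 = 831 Pa.

831 Pa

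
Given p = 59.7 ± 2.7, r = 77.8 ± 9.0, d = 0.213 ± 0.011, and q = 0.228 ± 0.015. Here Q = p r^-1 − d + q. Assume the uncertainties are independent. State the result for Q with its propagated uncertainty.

0.782 ± 0.0971

Let w = p·r^-1 = 0.767. δw/w = √((1·δp/p)² + (-1·δr/r)²) = √(0.00205 + 0.0134) = 0.124, so δw = 0.0953.
Q = w − d + q: δQ = √(δw² + δd² + δq²) = √(0.00908 + 0.000121 + 0.000225) = 0.0971
Q = 0.782.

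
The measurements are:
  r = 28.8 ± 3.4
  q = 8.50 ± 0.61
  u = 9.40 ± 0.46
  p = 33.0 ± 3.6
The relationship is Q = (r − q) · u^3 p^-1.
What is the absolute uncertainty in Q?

128

Let w = r − q = 20.3. δw = √(δr² + δq²) = √(11.6 + 0.372) = 3.45, so δw/w = 0.170.
Q is then a monomial in w, u, p:
δQ/Q = √((δw/w)² + (3·δu/u)² + (-1·δp/p)²) = √(0.0290 + 0.0216 + 0.0119) = 0.250
Q = 511, so δQ = 0.250 × 511 = 128.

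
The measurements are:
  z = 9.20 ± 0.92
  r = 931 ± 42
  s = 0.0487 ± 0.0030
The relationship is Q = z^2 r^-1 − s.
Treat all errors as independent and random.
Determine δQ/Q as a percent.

Let p = z^2·r^-1 = 0.0909. δp/p = √((2·δz/z)² + (-1·δr/r)²) = √(0.0400 + 0.00204) = 0.205, so δp = 0.0186.
Q = p − s: δQ = √(δp² + δs²) = √(0.000347 + 9e-06) = 0.0189
Q = 0.0422, so δQ/Q = 0.0189/0.0422 = 0.447.

44.7%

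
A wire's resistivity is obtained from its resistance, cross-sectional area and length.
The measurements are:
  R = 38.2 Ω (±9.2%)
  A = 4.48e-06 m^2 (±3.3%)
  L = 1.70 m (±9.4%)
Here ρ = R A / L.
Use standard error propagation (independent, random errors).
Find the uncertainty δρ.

Since ρ is a product/quotient, work with relative uncertainties:
  (1·δR/R)² = (1×0.0920)² = 0.00846;  (1·δA/A)² = (1×0.0330)² = 0.00109;  (-1·δL/L)² = (-1×0.0940)² = 0.00884
δρ/ρ = √(0.0184) = 0.136
ρ = 0.000101 Ω·m, so δρ = 0.136 × 0.000101 = 1.37e-05 Ω·m.

1.37e-05 Ω·m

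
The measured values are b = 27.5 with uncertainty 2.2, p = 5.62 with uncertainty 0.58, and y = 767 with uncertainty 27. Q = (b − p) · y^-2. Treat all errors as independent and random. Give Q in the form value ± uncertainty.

(3.72 ± 0.467) × 10^-5

Let u = b − p = 21.9. δu = √(δb² + δp²) = √(4.84 + 0.336) = 2.28, so δu/u = 0.104.
Q is then a monomial in u, y:
δQ/Q = √((δu/u)² + (-2·δy/y)²) = √(0.0108 + 0.00496) = 0.126
Q = 3.72e-05, so δQ = 0.126 × 3.72e-05 = 4.67e-06.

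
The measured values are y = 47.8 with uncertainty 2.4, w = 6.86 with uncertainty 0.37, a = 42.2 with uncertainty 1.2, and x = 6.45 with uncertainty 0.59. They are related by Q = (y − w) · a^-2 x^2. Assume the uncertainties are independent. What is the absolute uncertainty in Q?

Let u = y − w = 40.9. δu = √(δy² + δw²) = √(5.76 + 0.137) = 2.43, so δu/u = 0.0593.
Q is then a monomial in u, a, x:
δQ/Q = √((δu/u)² + (-2·δa/a)² + (2·δx/x)²) = √(0.00352 + 0.00323 + 0.0335) = 0.201
Q = 0.956, so δQ = 0.201 × 0.956 = 0.192.

0.192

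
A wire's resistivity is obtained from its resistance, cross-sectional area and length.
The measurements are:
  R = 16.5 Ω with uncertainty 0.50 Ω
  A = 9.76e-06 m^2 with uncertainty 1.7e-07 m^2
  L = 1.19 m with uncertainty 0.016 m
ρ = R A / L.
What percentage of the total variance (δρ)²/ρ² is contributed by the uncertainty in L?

(δρ/ρ)² = (1·δR/R)² + (1·δA/A)² + (-1·δL/L)²
  R term: (1×0.0303)² = 0.000918
  A term: (1×0.0174)² = 0.000303
  L term: (-1×0.0134)² = 0.000181
Total = 0.00140. Share from L = 0.000181/0.00140 = 0.129.

12.9%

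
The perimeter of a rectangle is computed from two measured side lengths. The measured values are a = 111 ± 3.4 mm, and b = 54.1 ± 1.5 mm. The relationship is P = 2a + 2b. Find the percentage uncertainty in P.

Absolute uncertainties add in quadrature for a linear combination:
  (2·δa)² = 46.2;  (2·δb)² = 9.00
δP = √(55.2) = 7.43 mm
P = 330 mm, so δP/P = 7.43/330 = 0.0225.

2.25%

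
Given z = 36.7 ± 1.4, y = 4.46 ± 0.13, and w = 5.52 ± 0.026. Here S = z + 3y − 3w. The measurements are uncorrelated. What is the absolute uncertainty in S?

1.46

S is a linear combination, so absolute uncertainties add in quadrature:
  (δz)² = 1.96;  (3·δy)² = 0.152;  (3·δw)² = 0.00608
δS = √(2.12) = 1.46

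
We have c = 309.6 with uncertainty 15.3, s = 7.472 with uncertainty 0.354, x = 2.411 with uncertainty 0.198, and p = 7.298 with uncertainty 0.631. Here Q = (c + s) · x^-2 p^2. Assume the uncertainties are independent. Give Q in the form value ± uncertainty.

2905 ± 707

Let u = c + s = 317.1. δu = √(δc² + δs²) = √(234 + 0.125) = 15.3, so δu/u = 0.0483.
Q is then a monomial in u, x, p:
δQ/Q = √((δu/u)² + (-2·δx/x)² + (2·δp/p)²) = √(0.00233 + 0.0270 + 0.0299) = 0.243
Q = 2905, so δQ = 0.243 × 2905 = 707.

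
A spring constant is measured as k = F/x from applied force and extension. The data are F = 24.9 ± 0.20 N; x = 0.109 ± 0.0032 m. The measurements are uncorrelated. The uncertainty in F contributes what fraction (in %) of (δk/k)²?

6.96%

(δk/k)² = (1·δF/F)² + (-1·δx/x)²
  F term: (1×0.00803)² = 6.45e-05
  x term: (-1×0.0294)² = 0.000862
Total = 0.000926. Share from F = 6.45e-05/0.000926 = 0.0696.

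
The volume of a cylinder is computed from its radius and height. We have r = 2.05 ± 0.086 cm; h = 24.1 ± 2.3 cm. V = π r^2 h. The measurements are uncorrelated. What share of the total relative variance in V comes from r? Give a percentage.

(δV/V)² = (2·δr/r)² + (1·δh/h)²
  r term: (2×0.0420)² = 0.00704
  h term: (1×0.0954)² = 0.00911
Total = 0.0161. Share from r = 0.00704/0.0161 = 0.436.

43.6%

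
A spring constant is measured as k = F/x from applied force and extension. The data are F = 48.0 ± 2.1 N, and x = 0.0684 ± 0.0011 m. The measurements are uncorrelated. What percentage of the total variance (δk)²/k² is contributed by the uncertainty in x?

11.9%

(δk/k)² = (1·δF/F)² + (-1·δx/x)²
  F term: (1×0.0438)² = 0.00191
  x term: (-1×0.0161)² = 0.000259
Total = 0.00217. Share from x = 0.000259/0.00217 = 0.119.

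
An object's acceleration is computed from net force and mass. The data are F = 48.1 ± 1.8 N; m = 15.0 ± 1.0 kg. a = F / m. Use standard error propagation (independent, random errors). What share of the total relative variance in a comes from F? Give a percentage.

(δa/a)² = (1·δF/F)² + (-1·δm/m)²
  F term: (1×0.0374)² = 0.00140
  m term: (-1×0.0667)² = 0.00444
Total = 0.00584. Share from F = 0.00140/0.00584 = 0.240.

24.0%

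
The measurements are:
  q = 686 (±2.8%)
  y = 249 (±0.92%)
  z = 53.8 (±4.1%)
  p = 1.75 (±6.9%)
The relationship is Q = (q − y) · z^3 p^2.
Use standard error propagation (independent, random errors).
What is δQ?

3.96e+07

Let u = q − y = 437. δu = √(δq² + δy²) = √(369 + 5.25) = 19.3, so δu/u = 0.0443.
Q is then a monomial in u, z, p:
δQ/Q = √((δu/u)² + (3·δz/z)² + (2·δp/p)²) = √(0.00196 + 0.0151 + 0.0190) = 0.190
Q = 2.08e+08, so δQ = 0.190 × 2.08e+08 = 3.96e+07.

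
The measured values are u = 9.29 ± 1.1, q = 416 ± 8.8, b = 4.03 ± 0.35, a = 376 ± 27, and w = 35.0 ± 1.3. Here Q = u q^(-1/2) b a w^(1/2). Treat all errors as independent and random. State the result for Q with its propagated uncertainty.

Q is a product of powers, so relative uncertainties combine in quadrature:
  (1·δu/u)² = (1×0.118)² = 0.0140;  (−½·δq/q)² = (-0.5×0.0212)² = 0.000112;  (1·δb/b)² = (1×0.0868)² = 0.00754;  (1·δa/a)² = (1×0.0718)² = 0.00516;  (½·δw/w)² = (0.5×0.0371)² = 0.000345
δQ/Q = √(0.0272) = 0.165
Q = 4080, so δQ = 0.165 × 4080 = 673.

4080 ± 673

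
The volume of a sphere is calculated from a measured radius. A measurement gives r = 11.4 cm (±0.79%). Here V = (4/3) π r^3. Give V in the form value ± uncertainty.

6210 ± 147 cm^3

Each factor contributes (exponent × relative error)² to (δV/V)²:
  (3·δr/r)² = (3×0.00790)² = 0.000562
δV/V = √(0.000562) = 0.0237
V = 6210 cm^3, so δV = 0.0237 × 6210 = 147 cm^3.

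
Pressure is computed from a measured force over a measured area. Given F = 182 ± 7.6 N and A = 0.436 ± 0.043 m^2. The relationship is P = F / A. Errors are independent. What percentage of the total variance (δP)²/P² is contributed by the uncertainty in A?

84.8%

(δP/P)² = (1·δF/F)² + (-1·δA/A)²
  F term: (1×0.0418)² = 0.00174
  A term: (-1×0.0986)² = 0.00973
Total = 0.0115. Share from A = 0.00973/0.0115 = 0.848.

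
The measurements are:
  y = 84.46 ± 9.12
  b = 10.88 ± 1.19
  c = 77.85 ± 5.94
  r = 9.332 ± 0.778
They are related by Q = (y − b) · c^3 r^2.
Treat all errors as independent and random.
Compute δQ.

9.36e+08

Let u = y − b = 73.58. δu = √(δy² + δb²) = √(83.2 + 1.42) = 9.20, so δu/u = 0.125.
Q is then a monomial in u, c, r:
δQ/Q = √((δu/u)² + (3·δc/c)² + (2·δr/r)²) = √(0.0156 + 0.0524 + 0.0278) = 0.310
Q = 3.023e+09, so δQ = 0.310 × 3.023e+09 = 9.36e+08.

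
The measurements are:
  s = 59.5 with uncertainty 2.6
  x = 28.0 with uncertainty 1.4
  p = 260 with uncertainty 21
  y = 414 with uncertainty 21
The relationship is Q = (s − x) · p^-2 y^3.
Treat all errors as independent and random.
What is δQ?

7970

Let u = s − x = 31.5. δu = √(δs² + δx²) = √(6.76 + 1.96) = 2.95, so δu/u = 0.0937.
Q is then a monomial in u, p, y:
δQ/Q = √((δu/u)² + (-2·δp/p)² + (3·δy/y)²) = √(0.00879 + 0.0261 + 0.0232) = 0.241
Q = 33100, so δQ = 0.241 × 33100 = 7970.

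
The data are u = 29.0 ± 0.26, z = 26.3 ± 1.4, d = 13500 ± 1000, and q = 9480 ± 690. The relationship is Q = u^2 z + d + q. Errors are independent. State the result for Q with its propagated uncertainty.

45100 ± 1740

Let p = u^2·z = 22100. δp/p = √((2·δu/u)² + (1·δz/z)²) = √(0.000322 + 0.00283) = 0.0562, so δp = 1240.
Q = p + d + q: δQ = √(δp² + δd² + δq²) = √(1.54e+06 + 1e+06 + 4.76e+05) = 1740
Q = 45100.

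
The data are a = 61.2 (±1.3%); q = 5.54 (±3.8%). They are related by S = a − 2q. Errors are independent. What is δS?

0.900

Absolute uncertainties add in quadrature for a linear combination:
  (δa)² = 0.633;  (2·δq)² = 0.177
δS = √(0.810) = 0.900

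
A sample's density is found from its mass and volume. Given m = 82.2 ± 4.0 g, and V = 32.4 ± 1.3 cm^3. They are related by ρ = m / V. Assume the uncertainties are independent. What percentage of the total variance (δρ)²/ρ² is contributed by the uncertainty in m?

(δρ/ρ)² = (1·δm/m)² + (-1·δV/V)²
  m term: (1×0.0487)² = 0.00237
  V term: (-1×0.0401)² = 0.00161
Total = 0.00398. Share from m = 0.00237/0.00398 = 0.595.

59.5%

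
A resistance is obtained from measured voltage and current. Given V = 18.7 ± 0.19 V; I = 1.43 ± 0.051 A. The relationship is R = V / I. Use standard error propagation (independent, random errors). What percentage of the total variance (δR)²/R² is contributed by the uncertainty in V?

7.51%

(δR/R)² = (1·δV/V)² + (-1·δI/I)²
  V term: (1×0.0102)² = 0.000103
  I term: (-1×0.0357)² = 0.00127
Total = 0.00138. Share from V = 0.000103/0.00138 = 0.0751.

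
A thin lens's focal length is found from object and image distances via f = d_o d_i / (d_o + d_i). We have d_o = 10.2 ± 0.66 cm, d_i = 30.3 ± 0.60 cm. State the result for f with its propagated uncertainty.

7.63 ± 0.371 cm

∂f/∂d_o = (d_i/(d_o+d_i))² = 0.560;  ∂f/∂d_i = (d_o/(d_o+d_i))² = 0.0634
δf = √((∂f/∂d_o · δd_o)² + (∂f/∂d_i · δd_i)²) = √(0.136 + 0.00145) = 0.371 cm
f = 7.63 cm.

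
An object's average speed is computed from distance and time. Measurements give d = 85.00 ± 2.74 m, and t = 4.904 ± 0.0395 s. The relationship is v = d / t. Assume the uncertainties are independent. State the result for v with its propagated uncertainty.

Each factor contributes (exponent × relative error)² to (δv/v)²:
  (1·δd/d)² = (1×0.0322)² = 0.00104;  (-1·δt/t)² = (-1×0.00805)² = 6.49e-05
δv/v = √(0.00110) = 0.0332
v = 17.33 m/s, so δv = 0.0332 × 17.33 = 0.576 m/s.

17.33 ± 0.576 m/s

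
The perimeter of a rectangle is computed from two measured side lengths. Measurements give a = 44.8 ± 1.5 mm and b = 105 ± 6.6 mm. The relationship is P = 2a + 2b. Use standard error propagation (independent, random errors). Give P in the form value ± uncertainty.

300 ± 13.5 mm

For a sum/difference, combine absolute errors in quadrature:
  (2·δa)² = 9.00;  (2·δb)² = 174
δP = √(183) = 13.5 mm
P = 300 mm.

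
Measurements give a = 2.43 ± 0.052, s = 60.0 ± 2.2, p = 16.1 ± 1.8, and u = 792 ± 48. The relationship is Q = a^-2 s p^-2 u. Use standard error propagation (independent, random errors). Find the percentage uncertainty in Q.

23.8%

Each factor contributes (exponent × relative error)² to (δQ/Q)²:
  (-2·δa/a)² = (-2×0.0214)² = 0.00183;  (1·δs/s)² = (1×0.0367)² = 0.00134;  (-2·δp/p)² = (-2×0.112)² = 0.0500;  (1·δu/u)² = (1×0.0606)² = 0.00367
δQ/Q = √(0.0568) = 0.238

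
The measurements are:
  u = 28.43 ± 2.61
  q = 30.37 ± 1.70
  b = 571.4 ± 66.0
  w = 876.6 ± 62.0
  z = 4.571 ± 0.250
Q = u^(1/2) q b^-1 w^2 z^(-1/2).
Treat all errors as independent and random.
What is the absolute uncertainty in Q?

20200

Q is a product of powers, so relative uncertainties combine in quadrature:
  (½·δu/u)² = (0.5×0.0918)² = 0.00211;  (1·δq/q)² = (1×0.0560)² = 0.00313;  (-1·δb/b)² = (-1×0.116)² = 0.0133;  (2·δw/w)² = (2×0.0707)² = 0.0200;  (−½·δz/z)² = (-0.5×0.0547)² = 0.000748
δQ/Q = √(0.0393) = 0.198
Q = 101900, so δQ = 0.198 × 101900 = 20200.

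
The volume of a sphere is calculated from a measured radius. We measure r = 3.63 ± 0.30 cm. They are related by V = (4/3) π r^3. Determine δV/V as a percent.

24.8%

V ∝ r^3, so δV/V = |3| · δr/r = 3 × 0.0826 = 0.248.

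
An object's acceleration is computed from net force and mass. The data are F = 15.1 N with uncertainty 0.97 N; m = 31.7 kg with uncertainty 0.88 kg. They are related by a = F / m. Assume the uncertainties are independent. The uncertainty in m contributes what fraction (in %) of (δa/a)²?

15.7%

(δa/a)² = (1·δF/F)² + (-1·δm/m)²
  F term: (1×0.0642)² = 0.00413
  m term: (-1×0.0278)² = 0.000771
Total = 0.00490. Share from m = 0.000771/0.00490 = 0.157.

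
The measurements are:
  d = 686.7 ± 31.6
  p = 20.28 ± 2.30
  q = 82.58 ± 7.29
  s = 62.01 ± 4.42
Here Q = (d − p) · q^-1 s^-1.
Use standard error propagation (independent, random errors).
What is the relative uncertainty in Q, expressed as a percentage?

Let u = d − p = 666.4. δu = √(δd² + δp²) = √(999 + 5.29) = 31.7, so δu/u = 0.0475.
Q is then a monomial in u, q, s:
δQ/Q = √((δu/u)² + (-1·δq/q)² + (-1·δs/s)²) = √(0.00226 + 0.00779 + 0.00508) = 0.123

12.3%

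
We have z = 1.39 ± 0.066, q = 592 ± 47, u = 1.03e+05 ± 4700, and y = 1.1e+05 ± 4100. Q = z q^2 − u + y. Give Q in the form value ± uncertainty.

Let p = z·q^2 = 4.87e+05. δp/p = √((1·δz/z)² + (2·δq/q)²) = √(0.00225 + 0.0252) = 0.166, so δp = 80700.
Q = p − u + y: δQ = √(δp² + δu² + δy²) = √(6.52e+09 + 2.21e+07 + 1.68e+07) = 81000
Q = 4.94e+05.

(4.94 ± 0.810) × 10^5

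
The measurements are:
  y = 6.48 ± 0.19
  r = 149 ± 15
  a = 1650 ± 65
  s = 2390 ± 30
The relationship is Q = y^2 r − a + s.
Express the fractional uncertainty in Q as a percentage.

10.5%

Let p = y^2·r = 6260. δp/p = √((2·δy/y)² + (1·δr/r)²) = √(0.00344 + 0.0101) = 0.117, so δp = 729.
Q = p − a + s: δQ = √(δp² + δa² + δs²) = √(5.31e+05 + 4220 + 900) = 732
Q = 7000, so δQ/Q = 732/7000 = 0.105.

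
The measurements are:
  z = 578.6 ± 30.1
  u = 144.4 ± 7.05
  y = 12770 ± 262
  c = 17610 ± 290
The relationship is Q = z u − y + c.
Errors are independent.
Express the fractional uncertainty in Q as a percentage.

6.76%

Let p = z·u = 83550. δp/p = √((1·δz/z)² + (1·δu/u)²) = √(0.00271 + 0.00238) = 0.0713, so δp = 5960.
Q = p − y + c: δQ = √(δp² + δy² + δc²) = √(3.55e+07 + 68600 + 84100) = 5970
Q = 88390, so δQ/Q = 5970/88390 = 0.0676.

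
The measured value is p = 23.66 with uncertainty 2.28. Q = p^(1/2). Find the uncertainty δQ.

Products/powers → add relative errors in quadrature, weighted by exponent:
  (½·δp/p)² = (0.5×0.0964)² = 0.00232
δQ/Q = √(0.00232) = 0.0482
Q = 4.864, so δQ = 0.0482 × 4.864 = 0.234.

0.234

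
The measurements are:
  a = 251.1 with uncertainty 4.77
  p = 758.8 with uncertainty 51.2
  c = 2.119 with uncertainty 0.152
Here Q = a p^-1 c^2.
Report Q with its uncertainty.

1.486 ± 0.237

Q is a product of powers, so relative uncertainties combine in quadrature:
  (1·δa/a)² = (1×0.0190)² = 0.000361;  (-1·δp/p)² = (-1×0.0675)² = 0.00455;  (2·δc/c)² = (2×0.0717)² = 0.0206
δQ/Q = √(0.0255) = 0.160
Q = 1.486, so δQ = 0.160 × 1.486 = 0.237.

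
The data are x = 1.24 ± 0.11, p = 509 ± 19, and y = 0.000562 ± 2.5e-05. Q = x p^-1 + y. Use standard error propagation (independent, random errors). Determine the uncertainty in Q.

Let w = x·p^-1 = 0.00244. δw/w = √((1·δx/x)² + (-1·δp/p)²) = √(0.00787 + 0.00139) = 0.0962, so δw = 0.000234.
Q = w + y: δQ = √(δw² + δy²) = √(5.5e-08 + 6.25e-10) = 0.000236

0.000236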